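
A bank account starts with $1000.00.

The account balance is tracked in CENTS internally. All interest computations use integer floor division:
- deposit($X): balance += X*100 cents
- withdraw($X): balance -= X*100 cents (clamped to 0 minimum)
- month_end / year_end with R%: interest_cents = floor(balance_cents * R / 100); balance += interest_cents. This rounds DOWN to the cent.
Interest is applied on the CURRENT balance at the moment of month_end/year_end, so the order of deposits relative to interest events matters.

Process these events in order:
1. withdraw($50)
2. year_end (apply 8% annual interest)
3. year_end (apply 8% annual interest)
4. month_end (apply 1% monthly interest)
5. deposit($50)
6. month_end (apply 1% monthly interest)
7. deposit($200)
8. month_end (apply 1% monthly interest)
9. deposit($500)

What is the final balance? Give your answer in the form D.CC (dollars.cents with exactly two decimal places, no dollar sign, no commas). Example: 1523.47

Answer: 1894.65

Derivation:
After 1 (withdraw($50)): balance=$950.00 total_interest=$0.00
After 2 (year_end (apply 8% annual interest)): balance=$1026.00 total_interest=$76.00
After 3 (year_end (apply 8% annual interest)): balance=$1108.08 total_interest=$158.08
After 4 (month_end (apply 1% monthly interest)): balance=$1119.16 total_interest=$169.16
After 5 (deposit($50)): balance=$1169.16 total_interest=$169.16
After 6 (month_end (apply 1% monthly interest)): balance=$1180.85 total_interest=$180.85
After 7 (deposit($200)): balance=$1380.85 total_interest=$180.85
After 8 (month_end (apply 1% monthly interest)): balance=$1394.65 total_interest=$194.65
After 9 (deposit($500)): balance=$1894.65 total_interest=$194.65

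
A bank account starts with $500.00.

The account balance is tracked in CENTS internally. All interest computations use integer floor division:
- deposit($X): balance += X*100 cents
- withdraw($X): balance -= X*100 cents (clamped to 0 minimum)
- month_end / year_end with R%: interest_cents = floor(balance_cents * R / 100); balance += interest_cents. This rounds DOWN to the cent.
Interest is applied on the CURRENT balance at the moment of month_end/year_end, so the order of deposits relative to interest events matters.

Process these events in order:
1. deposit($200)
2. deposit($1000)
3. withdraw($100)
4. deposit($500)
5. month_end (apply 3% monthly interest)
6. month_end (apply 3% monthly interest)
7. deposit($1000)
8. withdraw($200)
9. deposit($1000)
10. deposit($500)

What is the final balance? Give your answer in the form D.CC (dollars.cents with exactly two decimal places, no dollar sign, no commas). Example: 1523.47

After 1 (deposit($200)): balance=$700.00 total_interest=$0.00
After 2 (deposit($1000)): balance=$1700.00 total_interest=$0.00
After 3 (withdraw($100)): balance=$1600.00 total_interest=$0.00
After 4 (deposit($500)): balance=$2100.00 total_interest=$0.00
After 5 (month_end (apply 3% monthly interest)): balance=$2163.00 total_interest=$63.00
After 6 (month_end (apply 3% monthly interest)): balance=$2227.89 total_interest=$127.89
After 7 (deposit($1000)): balance=$3227.89 total_interest=$127.89
After 8 (withdraw($200)): balance=$3027.89 total_interest=$127.89
After 9 (deposit($1000)): balance=$4027.89 total_interest=$127.89
After 10 (deposit($500)): balance=$4527.89 total_interest=$127.89

Answer: 4527.89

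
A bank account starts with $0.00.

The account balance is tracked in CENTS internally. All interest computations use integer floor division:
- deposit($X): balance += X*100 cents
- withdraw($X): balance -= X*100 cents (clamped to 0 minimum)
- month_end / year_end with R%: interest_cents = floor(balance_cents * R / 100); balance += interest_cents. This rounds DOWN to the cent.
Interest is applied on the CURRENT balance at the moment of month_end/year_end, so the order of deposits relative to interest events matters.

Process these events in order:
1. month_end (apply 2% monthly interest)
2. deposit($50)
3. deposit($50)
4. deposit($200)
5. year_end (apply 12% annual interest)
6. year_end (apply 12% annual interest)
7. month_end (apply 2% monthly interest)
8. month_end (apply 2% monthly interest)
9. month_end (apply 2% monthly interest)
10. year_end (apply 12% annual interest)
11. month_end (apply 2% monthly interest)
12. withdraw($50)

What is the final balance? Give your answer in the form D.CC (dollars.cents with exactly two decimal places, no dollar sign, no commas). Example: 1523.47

After 1 (month_end (apply 2% monthly interest)): balance=$0.00 total_interest=$0.00
After 2 (deposit($50)): balance=$50.00 total_interest=$0.00
After 3 (deposit($50)): balance=$100.00 total_interest=$0.00
After 4 (deposit($200)): balance=$300.00 total_interest=$0.00
After 5 (year_end (apply 12% annual interest)): balance=$336.00 total_interest=$36.00
After 6 (year_end (apply 12% annual interest)): balance=$376.32 total_interest=$76.32
After 7 (month_end (apply 2% monthly interest)): balance=$383.84 total_interest=$83.84
After 8 (month_end (apply 2% monthly interest)): balance=$391.51 total_interest=$91.51
After 9 (month_end (apply 2% monthly interest)): balance=$399.34 total_interest=$99.34
After 10 (year_end (apply 12% annual interest)): balance=$447.26 total_interest=$147.26
After 11 (month_end (apply 2% monthly interest)): balance=$456.20 total_interest=$156.20
After 12 (withdraw($50)): balance=$406.20 total_interest=$156.20

Answer: 406.20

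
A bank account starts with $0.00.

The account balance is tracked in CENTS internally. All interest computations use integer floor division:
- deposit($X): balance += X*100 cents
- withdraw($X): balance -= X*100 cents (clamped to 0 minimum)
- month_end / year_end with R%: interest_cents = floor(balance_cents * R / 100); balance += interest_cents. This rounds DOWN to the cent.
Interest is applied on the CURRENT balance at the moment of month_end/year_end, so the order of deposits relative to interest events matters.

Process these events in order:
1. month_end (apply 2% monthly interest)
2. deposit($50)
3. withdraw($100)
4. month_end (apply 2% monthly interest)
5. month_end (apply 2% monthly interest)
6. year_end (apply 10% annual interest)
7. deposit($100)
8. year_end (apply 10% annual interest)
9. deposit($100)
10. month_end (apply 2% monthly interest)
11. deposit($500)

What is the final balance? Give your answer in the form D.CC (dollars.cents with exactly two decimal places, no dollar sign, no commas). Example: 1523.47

Answer: 714.20

Derivation:
After 1 (month_end (apply 2% monthly interest)): balance=$0.00 total_interest=$0.00
After 2 (deposit($50)): balance=$50.00 total_interest=$0.00
After 3 (withdraw($100)): balance=$0.00 total_interest=$0.00
After 4 (month_end (apply 2% monthly interest)): balance=$0.00 total_interest=$0.00
After 5 (month_end (apply 2% monthly interest)): balance=$0.00 total_interest=$0.00
After 6 (year_end (apply 10% annual interest)): balance=$0.00 total_interest=$0.00
After 7 (deposit($100)): balance=$100.00 total_interest=$0.00
After 8 (year_end (apply 10% annual interest)): balance=$110.00 total_interest=$10.00
After 9 (deposit($100)): balance=$210.00 total_interest=$10.00
After 10 (month_end (apply 2% monthly interest)): balance=$214.20 total_interest=$14.20
After 11 (deposit($500)): balance=$714.20 total_interest=$14.20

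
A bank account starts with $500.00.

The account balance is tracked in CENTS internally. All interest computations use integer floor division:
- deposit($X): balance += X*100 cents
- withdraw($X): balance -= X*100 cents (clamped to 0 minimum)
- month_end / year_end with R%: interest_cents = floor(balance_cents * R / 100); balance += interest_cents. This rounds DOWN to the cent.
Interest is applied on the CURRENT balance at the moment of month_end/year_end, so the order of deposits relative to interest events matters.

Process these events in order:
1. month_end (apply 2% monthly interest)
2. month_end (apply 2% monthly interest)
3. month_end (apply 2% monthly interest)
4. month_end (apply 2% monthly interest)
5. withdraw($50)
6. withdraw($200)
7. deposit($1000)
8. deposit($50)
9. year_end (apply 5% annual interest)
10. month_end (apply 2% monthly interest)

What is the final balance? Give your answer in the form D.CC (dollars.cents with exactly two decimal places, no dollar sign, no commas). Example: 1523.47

Answer: 1436.43

Derivation:
After 1 (month_end (apply 2% monthly interest)): balance=$510.00 total_interest=$10.00
After 2 (month_end (apply 2% monthly interest)): balance=$520.20 total_interest=$20.20
After 3 (month_end (apply 2% monthly interest)): balance=$530.60 total_interest=$30.60
After 4 (month_end (apply 2% monthly interest)): balance=$541.21 total_interest=$41.21
After 5 (withdraw($50)): balance=$491.21 total_interest=$41.21
After 6 (withdraw($200)): balance=$291.21 total_interest=$41.21
After 7 (deposit($1000)): balance=$1291.21 total_interest=$41.21
After 8 (deposit($50)): balance=$1341.21 total_interest=$41.21
After 9 (year_end (apply 5% annual interest)): balance=$1408.27 total_interest=$108.27
After 10 (month_end (apply 2% monthly interest)): balance=$1436.43 total_interest=$136.43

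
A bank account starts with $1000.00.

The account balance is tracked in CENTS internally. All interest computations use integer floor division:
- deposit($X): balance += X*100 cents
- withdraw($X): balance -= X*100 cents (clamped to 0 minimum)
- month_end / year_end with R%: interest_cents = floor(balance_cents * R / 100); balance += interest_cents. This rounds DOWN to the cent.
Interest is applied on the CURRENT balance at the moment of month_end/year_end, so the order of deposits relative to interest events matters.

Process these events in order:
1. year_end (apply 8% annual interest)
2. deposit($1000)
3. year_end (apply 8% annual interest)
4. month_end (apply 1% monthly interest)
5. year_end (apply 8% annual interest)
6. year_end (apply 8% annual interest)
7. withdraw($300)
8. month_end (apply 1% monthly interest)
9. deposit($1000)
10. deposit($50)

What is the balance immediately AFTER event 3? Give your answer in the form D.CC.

After 1 (year_end (apply 8% annual interest)): balance=$1080.00 total_interest=$80.00
After 2 (deposit($1000)): balance=$2080.00 total_interest=$80.00
After 3 (year_end (apply 8% annual interest)): balance=$2246.40 total_interest=$246.40

Answer: 2246.40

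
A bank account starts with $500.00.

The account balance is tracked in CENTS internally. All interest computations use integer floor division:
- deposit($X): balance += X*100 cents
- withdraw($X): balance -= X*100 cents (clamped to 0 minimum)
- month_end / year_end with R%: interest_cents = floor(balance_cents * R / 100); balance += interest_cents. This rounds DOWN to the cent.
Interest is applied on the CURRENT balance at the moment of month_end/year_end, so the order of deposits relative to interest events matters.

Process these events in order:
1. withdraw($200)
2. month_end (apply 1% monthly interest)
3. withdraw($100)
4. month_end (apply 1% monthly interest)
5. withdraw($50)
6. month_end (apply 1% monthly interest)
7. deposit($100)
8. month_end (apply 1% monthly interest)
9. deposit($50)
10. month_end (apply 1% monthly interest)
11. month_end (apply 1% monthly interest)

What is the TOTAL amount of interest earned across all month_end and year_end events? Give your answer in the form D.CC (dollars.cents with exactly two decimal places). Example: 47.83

After 1 (withdraw($200)): balance=$300.00 total_interest=$0.00
After 2 (month_end (apply 1% monthly interest)): balance=$303.00 total_interest=$3.00
After 3 (withdraw($100)): balance=$203.00 total_interest=$3.00
After 4 (month_end (apply 1% monthly interest)): balance=$205.03 total_interest=$5.03
After 5 (withdraw($50)): balance=$155.03 total_interest=$5.03
After 6 (month_end (apply 1% monthly interest)): balance=$156.58 total_interest=$6.58
After 7 (deposit($100)): balance=$256.58 total_interest=$6.58
After 8 (month_end (apply 1% monthly interest)): balance=$259.14 total_interest=$9.14
After 9 (deposit($50)): balance=$309.14 total_interest=$9.14
After 10 (month_end (apply 1% monthly interest)): balance=$312.23 total_interest=$12.23
After 11 (month_end (apply 1% monthly interest)): balance=$315.35 total_interest=$15.35

Answer: 15.35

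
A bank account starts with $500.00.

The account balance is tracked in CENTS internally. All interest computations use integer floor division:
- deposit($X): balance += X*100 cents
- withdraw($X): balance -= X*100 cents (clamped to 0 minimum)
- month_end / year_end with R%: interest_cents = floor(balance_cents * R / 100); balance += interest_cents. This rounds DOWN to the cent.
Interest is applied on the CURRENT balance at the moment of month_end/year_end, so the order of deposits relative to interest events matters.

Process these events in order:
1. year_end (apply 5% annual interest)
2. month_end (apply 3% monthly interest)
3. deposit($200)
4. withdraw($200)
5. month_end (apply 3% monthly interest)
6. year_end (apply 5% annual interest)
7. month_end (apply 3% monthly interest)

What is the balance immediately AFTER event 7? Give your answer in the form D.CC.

After 1 (year_end (apply 5% annual interest)): balance=$525.00 total_interest=$25.00
After 2 (month_end (apply 3% monthly interest)): balance=$540.75 total_interest=$40.75
After 3 (deposit($200)): balance=$740.75 total_interest=$40.75
After 4 (withdraw($200)): balance=$540.75 total_interest=$40.75
After 5 (month_end (apply 3% monthly interest)): balance=$556.97 total_interest=$56.97
After 6 (year_end (apply 5% annual interest)): balance=$584.81 total_interest=$84.81
After 7 (month_end (apply 3% monthly interest)): balance=$602.35 total_interest=$102.35

Answer: 602.35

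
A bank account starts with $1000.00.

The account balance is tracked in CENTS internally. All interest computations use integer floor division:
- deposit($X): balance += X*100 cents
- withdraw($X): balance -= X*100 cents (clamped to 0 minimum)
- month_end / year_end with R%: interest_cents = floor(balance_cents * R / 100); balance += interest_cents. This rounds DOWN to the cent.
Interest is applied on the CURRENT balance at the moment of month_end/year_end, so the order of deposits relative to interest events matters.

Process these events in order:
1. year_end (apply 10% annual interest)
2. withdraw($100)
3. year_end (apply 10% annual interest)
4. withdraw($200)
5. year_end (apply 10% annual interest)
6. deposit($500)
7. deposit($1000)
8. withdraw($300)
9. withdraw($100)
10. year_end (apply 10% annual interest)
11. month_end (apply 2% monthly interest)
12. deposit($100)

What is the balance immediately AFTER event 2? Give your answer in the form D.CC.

After 1 (year_end (apply 10% annual interest)): balance=$1100.00 total_interest=$100.00
After 2 (withdraw($100)): balance=$1000.00 total_interest=$100.00

Answer: 1000.00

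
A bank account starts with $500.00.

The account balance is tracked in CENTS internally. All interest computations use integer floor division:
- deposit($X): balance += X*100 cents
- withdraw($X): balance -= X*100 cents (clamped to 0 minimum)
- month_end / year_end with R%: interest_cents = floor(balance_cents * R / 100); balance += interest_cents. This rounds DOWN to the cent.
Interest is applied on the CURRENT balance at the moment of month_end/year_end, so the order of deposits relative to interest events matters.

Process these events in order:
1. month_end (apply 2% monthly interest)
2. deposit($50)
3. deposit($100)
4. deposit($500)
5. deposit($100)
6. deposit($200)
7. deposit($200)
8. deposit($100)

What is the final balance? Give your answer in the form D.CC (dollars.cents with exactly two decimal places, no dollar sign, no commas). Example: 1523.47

After 1 (month_end (apply 2% monthly interest)): balance=$510.00 total_interest=$10.00
After 2 (deposit($50)): balance=$560.00 total_interest=$10.00
After 3 (deposit($100)): balance=$660.00 total_interest=$10.00
After 4 (deposit($500)): balance=$1160.00 total_interest=$10.00
After 5 (deposit($100)): balance=$1260.00 total_interest=$10.00
After 6 (deposit($200)): balance=$1460.00 total_interest=$10.00
After 7 (deposit($200)): balance=$1660.00 total_interest=$10.00
After 8 (deposit($100)): balance=$1760.00 total_interest=$10.00

Answer: 1760.00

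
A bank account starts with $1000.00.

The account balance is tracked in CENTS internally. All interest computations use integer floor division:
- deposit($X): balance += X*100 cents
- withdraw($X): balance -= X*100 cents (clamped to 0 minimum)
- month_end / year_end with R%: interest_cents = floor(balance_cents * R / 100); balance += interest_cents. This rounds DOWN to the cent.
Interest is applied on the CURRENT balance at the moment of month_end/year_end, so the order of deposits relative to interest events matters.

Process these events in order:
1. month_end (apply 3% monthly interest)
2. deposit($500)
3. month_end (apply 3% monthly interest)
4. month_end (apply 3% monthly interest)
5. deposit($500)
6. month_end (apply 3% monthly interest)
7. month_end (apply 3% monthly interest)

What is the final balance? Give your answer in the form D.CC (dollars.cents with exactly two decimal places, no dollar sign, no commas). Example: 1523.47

Answer: 2252.46

Derivation:
After 1 (month_end (apply 3% monthly interest)): balance=$1030.00 total_interest=$30.00
After 2 (deposit($500)): balance=$1530.00 total_interest=$30.00
After 3 (month_end (apply 3% monthly interest)): balance=$1575.90 total_interest=$75.90
After 4 (month_end (apply 3% monthly interest)): balance=$1623.17 total_interest=$123.17
After 5 (deposit($500)): balance=$2123.17 total_interest=$123.17
After 6 (month_end (apply 3% monthly interest)): balance=$2186.86 total_interest=$186.86
After 7 (month_end (apply 3% monthly interest)): balance=$2252.46 total_interest=$252.46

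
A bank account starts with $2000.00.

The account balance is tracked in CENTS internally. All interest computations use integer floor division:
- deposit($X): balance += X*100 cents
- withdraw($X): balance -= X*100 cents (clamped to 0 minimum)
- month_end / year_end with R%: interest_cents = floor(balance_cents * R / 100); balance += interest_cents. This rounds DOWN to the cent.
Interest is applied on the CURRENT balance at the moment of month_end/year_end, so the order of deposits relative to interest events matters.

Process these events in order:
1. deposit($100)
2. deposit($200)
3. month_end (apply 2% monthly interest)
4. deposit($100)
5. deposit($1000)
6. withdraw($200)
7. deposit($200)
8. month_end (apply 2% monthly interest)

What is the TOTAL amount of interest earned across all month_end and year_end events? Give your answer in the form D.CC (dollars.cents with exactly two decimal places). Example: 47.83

Answer: 114.92

Derivation:
After 1 (deposit($100)): balance=$2100.00 total_interest=$0.00
After 2 (deposit($200)): balance=$2300.00 total_interest=$0.00
After 3 (month_end (apply 2% monthly interest)): balance=$2346.00 total_interest=$46.00
After 4 (deposit($100)): balance=$2446.00 total_interest=$46.00
After 5 (deposit($1000)): balance=$3446.00 total_interest=$46.00
After 6 (withdraw($200)): balance=$3246.00 total_interest=$46.00
After 7 (deposit($200)): balance=$3446.00 total_interest=$46.00
After 8 (month_end (apply 2% monthly interest)): balance=$3514.92 total_interest=$114.92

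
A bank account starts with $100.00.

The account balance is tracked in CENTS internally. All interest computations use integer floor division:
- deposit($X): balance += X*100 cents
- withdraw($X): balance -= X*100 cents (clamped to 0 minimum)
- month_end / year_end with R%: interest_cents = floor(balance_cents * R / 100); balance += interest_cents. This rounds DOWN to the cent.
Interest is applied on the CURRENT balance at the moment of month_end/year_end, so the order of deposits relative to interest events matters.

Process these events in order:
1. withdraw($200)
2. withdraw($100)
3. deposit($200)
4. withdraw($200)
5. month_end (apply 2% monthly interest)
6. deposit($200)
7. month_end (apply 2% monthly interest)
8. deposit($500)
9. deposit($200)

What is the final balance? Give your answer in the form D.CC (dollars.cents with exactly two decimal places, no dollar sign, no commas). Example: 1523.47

After 1 (withdraw($200)): balance=$0.00 total_interest=$0.00
After 2 (withdraw($100)): balance=$0.00 total_interest=$0.00
After 3 (deposit($200)): balance=$200.00 total_interest=$0.00
After 4 (withdraw($200)): balance=$0.00 total_interest=$0.00
After 5 (month_end (apply 2% monthly interest)): balance=$0.00 total_interest=$0.00
After 6 (deposit($200)): balance=$200.00 total_interest=$0.00
After 7 (month_end (apply 2% monthly interest)): balance=$204.00 total_interest=$4.00
After 8 (deposit($500)): balance=$704.00 total_interest=$4.00
After 9 (deposit($200)): balance=$904.00 total_interest=$4.00

Answer: 904.00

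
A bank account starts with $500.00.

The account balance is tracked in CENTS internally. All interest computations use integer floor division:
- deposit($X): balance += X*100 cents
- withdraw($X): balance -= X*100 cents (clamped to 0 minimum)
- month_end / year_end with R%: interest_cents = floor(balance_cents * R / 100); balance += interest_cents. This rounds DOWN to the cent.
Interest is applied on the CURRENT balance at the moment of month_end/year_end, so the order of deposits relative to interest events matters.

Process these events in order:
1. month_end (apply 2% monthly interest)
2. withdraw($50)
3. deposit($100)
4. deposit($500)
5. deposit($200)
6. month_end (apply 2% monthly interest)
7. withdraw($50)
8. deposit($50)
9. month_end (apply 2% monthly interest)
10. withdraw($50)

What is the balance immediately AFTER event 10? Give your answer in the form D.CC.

After 1 (month_end (apply 2% monthly interest)): balance=$510.00 total_interest=$10.00
After 2 (withdraw($50)): balance=$460.00 total_interest=$10.00
After 3 (deposit($100)): balance=$560.00 total_interest=$10.00
After 4 (deposit($500)): balance=$1060.00 total_interest=$10.00
After 5 (deposit($200)): balance=$1260.00 total_interest=$10.00
After 6 (month_end (apply 2% monthly interest)): balance=$1285.20 total_interest=$35.20
After 7 (withdraw($50)): balance=$1235.20 total_interest=$35.20
After 8 (deposit($50)): balance=$1285.20 total_interest=$35.20
After 9 (month_end (apply 2% monthly interest)): balance=$1310.90 total_interest=$60.90
After 10 (withdraw($50)): balance=$1260.90 total_interest=$60.90

Answer: 1260.90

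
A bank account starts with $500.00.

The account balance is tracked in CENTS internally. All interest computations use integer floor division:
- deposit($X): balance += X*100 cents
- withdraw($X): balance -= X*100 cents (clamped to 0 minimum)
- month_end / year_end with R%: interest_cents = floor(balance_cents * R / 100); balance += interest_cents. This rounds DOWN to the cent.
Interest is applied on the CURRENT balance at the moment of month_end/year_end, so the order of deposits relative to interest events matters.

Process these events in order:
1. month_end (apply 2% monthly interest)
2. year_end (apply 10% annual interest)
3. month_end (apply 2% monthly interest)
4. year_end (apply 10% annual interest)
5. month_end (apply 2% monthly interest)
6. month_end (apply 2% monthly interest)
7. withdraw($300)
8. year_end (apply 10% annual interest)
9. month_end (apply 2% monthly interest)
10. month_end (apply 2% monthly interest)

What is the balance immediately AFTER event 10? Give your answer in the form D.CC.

Answer: 406.10

Derivation:
After 1 (month_end (apply 2% monthly interest)): balance=$510.00 total_interest=$10.00
After 2 (year_end (apply 10% annual interest)): balance=$561.00 total_interest=$61.00
After 3 (month_end (apply 2% monthly interest)): balance=$572.22 total_interest=$72.22
After 4 (year_end (apply 10% annual interest)): balance=$629.44 total_interest=$129.44
After 5 (month_end (apply 2% monthly interest)): balance=$642.02 total_interest=$142.02
After 6 (month_end (apply 2% monthly interest)): balance=$654.86 total_interest=$154.86
After 7 (withdraw($300)): balance=$354.86 total_interest=$154.86
After 8 (year_end (apply 10% annual interest)): balance=$390.34 total_interest=$190.34
After 9 (month_end (apply 2% monthly interest)): balance=$398.14 total_interest=$198.14
After 10 (month_end (apply 2% monthly interest)): balance=$406.10 total_interest=$206.10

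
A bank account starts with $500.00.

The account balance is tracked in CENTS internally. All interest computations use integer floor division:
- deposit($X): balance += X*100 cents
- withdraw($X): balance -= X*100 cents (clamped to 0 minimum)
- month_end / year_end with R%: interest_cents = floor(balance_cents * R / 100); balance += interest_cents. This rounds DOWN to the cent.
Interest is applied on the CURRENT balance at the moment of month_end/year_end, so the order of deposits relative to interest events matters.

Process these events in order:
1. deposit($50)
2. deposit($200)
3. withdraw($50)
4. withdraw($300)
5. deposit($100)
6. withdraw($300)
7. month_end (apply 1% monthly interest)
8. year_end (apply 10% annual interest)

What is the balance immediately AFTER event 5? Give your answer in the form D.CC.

Answer: 500.00

Derivation:
After 1 (deposit($50)): balance=$550.00 total_interest=$0.00
After 2 (deposit($200)): balance=$750.00 total_interest=$0.00
After 3 (withdraw($50)): balance=$700.00 total_interest=$0.00
After 4 (withdraw($300)): balance=$400.00 total_interest=$0.00
After 5 (deposit($100)): balance=$500.00 total_interest=$0.00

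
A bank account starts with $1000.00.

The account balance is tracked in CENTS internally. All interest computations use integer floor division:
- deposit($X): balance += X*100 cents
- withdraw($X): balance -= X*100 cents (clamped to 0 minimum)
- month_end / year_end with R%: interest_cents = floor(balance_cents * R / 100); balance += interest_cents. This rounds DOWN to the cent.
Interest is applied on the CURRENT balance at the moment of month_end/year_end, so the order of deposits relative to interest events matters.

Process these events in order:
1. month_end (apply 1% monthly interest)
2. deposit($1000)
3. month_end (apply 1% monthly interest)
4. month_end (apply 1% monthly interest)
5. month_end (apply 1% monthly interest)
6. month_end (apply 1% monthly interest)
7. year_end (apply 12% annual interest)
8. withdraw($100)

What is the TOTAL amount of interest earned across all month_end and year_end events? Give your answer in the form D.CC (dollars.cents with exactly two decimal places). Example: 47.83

After 1 (month_end (apply 1% monthly interest)): balance=$1010.00 total_interest=$10.00
After 2 (deposit($1000)): balance=$2010.00 total_interest=$10.00
After 3 (month_end (apply 1% monthly interest)): balance=$2030.10 total_interest=$30.10
After 4 (month_end (apply 1% monthly interest)): balance=$2050.40 total_interest=$50.40
After 5 (month_end (apply 1% monthly interest)): balance=$2070.90 total_interest=$70.90
After 6 (month_end (apply 1% monthly interest)): balance=$2091.60 total_interest=$91.60
After 7 (year_end (apply 12% annual interest)): balance=$2342.59 total_interest=$342.59
After 8 (withdraw($100)): balance=$2242.59 total_interest=$342.59

Answer: 342.59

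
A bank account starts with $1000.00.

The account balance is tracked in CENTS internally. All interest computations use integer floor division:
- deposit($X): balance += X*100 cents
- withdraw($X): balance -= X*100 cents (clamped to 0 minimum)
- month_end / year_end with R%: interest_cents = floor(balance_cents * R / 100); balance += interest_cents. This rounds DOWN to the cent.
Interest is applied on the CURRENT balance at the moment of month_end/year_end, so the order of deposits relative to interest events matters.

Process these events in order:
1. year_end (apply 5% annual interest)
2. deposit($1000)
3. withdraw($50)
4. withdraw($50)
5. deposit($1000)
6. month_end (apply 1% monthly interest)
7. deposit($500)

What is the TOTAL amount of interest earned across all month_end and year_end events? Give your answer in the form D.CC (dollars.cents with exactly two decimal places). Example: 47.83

After 1 (year_end (apply 5% annual interest)): balance=$1050.00 total_interest=$50.00
After 2 (deposit($1000)): balance=$2050.00 total_interest=$50.00
After 3 (withdraw($50)): balance=$2000.00 total_interest=$50.00
After 4 (withdraw($50)): balance=$1950.00 total_interest=$50.00
After 5 (deposit($1000)): balance=$2950.00 total_interest=$50.00
After 6 (month_end (apply 1% monthly interest)): balance=$2979.50 total_interest=$79.50
After 7 (deposit($500)): balance=$3479.50 total_interest=$79.50

Answer: 79.50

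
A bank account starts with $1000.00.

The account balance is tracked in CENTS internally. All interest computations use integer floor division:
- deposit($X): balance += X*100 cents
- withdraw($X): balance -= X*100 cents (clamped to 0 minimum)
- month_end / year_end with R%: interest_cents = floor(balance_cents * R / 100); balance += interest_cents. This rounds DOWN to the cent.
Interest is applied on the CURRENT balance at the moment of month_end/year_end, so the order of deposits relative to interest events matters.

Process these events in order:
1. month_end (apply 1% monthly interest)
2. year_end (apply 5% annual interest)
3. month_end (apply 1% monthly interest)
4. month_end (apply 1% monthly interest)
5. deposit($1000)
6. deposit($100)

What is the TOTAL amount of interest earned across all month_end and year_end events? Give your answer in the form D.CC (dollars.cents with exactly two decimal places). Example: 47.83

Answer: 81.81

Derivation:
After 1 (month_end (apply 1% monthly interest)): balance=$1010.00 total_interest=$10.00
After 2 (year_end (apply 5% annual interest)): balance=$1060.50 total_interest=$60.50
After 3 (month_end (apply 1% monthly interest)): balance=$1071.10 total_interest=$71.10
After 4 (month_end (apply 1% monthly interest)): balance=$1081.81 total_interest=$81.81
After 5 (deposit($1000)): balance=$2081.81 total_interest=$81.81
After 6 (deposit($100)): balance=$2181.81 total_interest=$81.81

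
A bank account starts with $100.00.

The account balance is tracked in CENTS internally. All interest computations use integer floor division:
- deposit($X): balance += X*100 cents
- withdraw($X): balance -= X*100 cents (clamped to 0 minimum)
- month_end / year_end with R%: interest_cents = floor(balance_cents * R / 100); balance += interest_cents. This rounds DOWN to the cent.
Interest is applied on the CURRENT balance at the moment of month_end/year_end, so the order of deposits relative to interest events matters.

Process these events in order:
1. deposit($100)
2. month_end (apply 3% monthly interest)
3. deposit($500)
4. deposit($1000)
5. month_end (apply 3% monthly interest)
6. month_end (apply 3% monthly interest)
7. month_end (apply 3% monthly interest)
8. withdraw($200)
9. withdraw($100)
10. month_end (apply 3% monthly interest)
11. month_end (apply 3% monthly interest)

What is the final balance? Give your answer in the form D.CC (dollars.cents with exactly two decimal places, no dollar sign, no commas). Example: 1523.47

Answer: 1659.43

Derivation:
After 1 (deposit($100)): balance=$200.00 total_interest=$0.00
After 2 (month_end (apply 3% monthly interest)): balance=$206.00 total_interest=$6.00
After 3 (deposit($500)): balance=$706.00 total_interest=$6.00
After 4 (deposit($1000)): balance=$1706.00 total_interest=$6.00
After 5 (month_end (apply 3% monthly interest)): balance=$1757.18 total_interest=$57.18
After 6 (month_end (apply 3% monthly interest)): balance=$1809.89 total_interest=$109.89
After 7 (month_end (apply 3% monthly interest)): balance=$1864.18 total_interest=$164.18
After 8 (withdraw($200)): balance=$1664.18 total_interest=$164.18
After 9 (withdraw($100)): balance=$1564.18 total_interest=$164.18
After 10 (month_end (apply 3% monthly interest)): balance=$1611.10 total_interest=$211.10
After 11 (month_end (apply 3% monthly interest)): balance=$1659.43 total_interest=$259.43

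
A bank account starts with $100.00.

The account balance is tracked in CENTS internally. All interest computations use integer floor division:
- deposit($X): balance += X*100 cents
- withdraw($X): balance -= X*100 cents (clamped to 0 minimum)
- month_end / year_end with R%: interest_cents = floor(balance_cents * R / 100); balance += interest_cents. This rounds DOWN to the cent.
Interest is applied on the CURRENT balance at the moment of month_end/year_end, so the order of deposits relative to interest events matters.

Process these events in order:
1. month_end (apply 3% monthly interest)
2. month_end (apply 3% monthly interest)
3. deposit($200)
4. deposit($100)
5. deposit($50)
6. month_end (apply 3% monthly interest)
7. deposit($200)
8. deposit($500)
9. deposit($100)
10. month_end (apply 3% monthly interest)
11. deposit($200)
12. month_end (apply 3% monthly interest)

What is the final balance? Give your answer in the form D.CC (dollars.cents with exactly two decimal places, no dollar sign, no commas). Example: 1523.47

Answer: 1553.09

Derivation:
After 1 (month_end (apply 3% monthly interest)): balance=$103.00 total_interest=$3.00
After 2 (month_end (apply 3% monthly interest)): balance=$106.09 total_interest=$6.09
After 3 (deposit($200)): balance=$306.09 total_interest=$6.09
After 4 (deposit($100)): balance=$406.09 total_interest=$6.09
After 5 (deposit($50)): balance=$456.09 total_interest=$6.09
After 6 (month_end (apply 3% monthly interest)): balance=$469.77 total_interest=$19.77
After 7 (deposit($200)): balance=$669.77 total_interest=$19.77
After 8 (deposit($500)): balance=$1169.77 total_interest=$19.77
After 9 (deposit($100)): balance=$1269.77 total_interest=$19.77
After 10 (month_end (apply 3% monthly interest)): balance=$1307.86 total_interest=$57.86
After 11 (deposit($200)): balance=$1507.86 total_interest=$57.86
After 12 (month_end (apply 3% monthly interest)): balance=$1553.09 total_interest=$103.09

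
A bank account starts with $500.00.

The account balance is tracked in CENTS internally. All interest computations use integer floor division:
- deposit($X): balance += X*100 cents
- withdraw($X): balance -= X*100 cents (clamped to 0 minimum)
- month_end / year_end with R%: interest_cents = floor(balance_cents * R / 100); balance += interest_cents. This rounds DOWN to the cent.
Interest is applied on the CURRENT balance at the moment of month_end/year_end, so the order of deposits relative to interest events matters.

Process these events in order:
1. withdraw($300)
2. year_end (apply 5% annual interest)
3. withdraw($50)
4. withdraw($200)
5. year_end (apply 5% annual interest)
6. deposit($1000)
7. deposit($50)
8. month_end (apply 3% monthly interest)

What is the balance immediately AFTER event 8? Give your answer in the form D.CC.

After 1 (withdraw($300)): balance=$200.00 total_interest=$0.00
After 2 (year_end (apply 5% annual interest)): balance=$210.00 total_interest=$10.00
After 3 (withdraw($50)): balance=$160.00 total_interest=$10.00
After 4 (withdraw($200)): balance=$0.00 total_interest=$10.00
After 5 (year_end (apply 5% annual interest)): balance=$0.00 total_interest=$10.00
After 6 (deposit($1000)): balance=$1000.00 total_interest=$10.00
After 7 (deposit($50)): balance=$1050.00 total_interest=$10.00
After 8 (month_end (apply 3% monthly interest)): balance=$1081.50 total_interest=$41.50

Answer: 1081.50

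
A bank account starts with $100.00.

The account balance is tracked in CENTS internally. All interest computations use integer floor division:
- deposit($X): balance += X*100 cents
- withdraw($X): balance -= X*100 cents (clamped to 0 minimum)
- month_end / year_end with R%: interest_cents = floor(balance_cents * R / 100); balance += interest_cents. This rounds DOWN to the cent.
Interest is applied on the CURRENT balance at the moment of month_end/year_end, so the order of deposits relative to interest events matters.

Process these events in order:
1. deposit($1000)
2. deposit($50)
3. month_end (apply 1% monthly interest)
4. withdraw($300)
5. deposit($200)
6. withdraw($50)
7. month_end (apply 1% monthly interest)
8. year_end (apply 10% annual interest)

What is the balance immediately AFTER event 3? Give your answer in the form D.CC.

After 1 (deposit($1000)): balance=$1100.00 total_interest=$0.00
After 2 (deposit($50)): balance=$1150.00 total_interest=$0.00
After 3 (month_end (apply 1% monthly interest)): balance=$1161.50 total_interest=$11.50

Answer: 1161.50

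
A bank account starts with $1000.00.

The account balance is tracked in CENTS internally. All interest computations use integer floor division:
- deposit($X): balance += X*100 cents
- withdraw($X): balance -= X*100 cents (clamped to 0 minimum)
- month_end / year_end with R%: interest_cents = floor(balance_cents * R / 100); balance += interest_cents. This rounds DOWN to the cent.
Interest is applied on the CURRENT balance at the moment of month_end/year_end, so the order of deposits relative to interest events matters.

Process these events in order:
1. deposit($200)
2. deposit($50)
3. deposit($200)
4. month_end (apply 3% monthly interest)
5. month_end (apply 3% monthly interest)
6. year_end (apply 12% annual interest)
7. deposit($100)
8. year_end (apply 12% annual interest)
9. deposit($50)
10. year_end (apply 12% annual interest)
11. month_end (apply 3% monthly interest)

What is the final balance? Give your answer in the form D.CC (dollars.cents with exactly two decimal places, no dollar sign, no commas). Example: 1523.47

Answer: 2412.89

Derivation:
After 1 (deposit($200)): balance=$1200.00 total_interest=$0.00
After 2 (deposit($50)): balance=$1250.00 total_interest=$0.00
After 3 (deposit($200)): balance=$1450.00 total_interest=$0.00
After 4 (month_end (apply 3% monthly interest)): balance=$1493.50 total_interest=$43.50
After 5 (month_end (apply 3% monthly interest)): balance=$1538.30 total_interest=$88.30
After 6 (year_end (apply 12% annual interest)): balance=$1722.89 total_interest=$272.89
After 7 (deposit($100)): balance=$1822.89 total_interest=$272.89
After 8 (year_end (apply 12% annual interest)): balance=$2041.63 total_interest=$491.63
After 9 (deposit($50)): balance=$2091.63 total_interest=$491.63
After 10 (year_end (apply 12% annual interest)): balance=$2342.62 total_interest=$742.62
After 11 (month_end (apply 3% monthly interest)): balance=$2412.89 total_interest=$812.89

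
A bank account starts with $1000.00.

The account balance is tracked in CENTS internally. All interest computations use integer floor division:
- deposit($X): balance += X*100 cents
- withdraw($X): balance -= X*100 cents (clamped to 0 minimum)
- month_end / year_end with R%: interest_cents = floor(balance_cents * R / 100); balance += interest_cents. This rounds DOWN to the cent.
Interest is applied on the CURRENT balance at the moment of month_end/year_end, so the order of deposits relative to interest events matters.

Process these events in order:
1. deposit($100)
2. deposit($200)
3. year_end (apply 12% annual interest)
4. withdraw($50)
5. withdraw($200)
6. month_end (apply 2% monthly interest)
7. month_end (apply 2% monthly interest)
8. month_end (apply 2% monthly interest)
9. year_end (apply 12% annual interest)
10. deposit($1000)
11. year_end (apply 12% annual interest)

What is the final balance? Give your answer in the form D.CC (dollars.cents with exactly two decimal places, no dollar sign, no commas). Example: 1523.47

After 1 (deposit($100)): balance=$1100.00 total_interest=$0.00
After 2 (deposit($200)): balance=$1300.00 total_interest=$0.00
After 3 (year_end (apply 12% annual interest)): balance=$1456.00 total_interest=$156.00
After 4 (withdraw($50)): balance=$1406.00 total_interest=$156.00
After 5 (withdraw($200)): balance=$1206.00 total_interest=$156.00
After 6 (month_end (apply 2% monthly interest)): balance=$1230.12 total_interest=$180.12
After 7 (month_end (apply 2% monthly interest)): balance=$1254.72 total_interest=$204.72
After 8 (month_end (apply 2% monthly interest)): balance=$1279.81 total_interest=$229.81
After 9 (year_end (apply 12% annual interest)): balance=$1433.38 total_interest=$383.38
After 10 (deposit($1000)): balance=$2433.38 total_interest=$383.38
After 11 (year_end (apply 12% annual interest)): balance=$2725.38 total_interest=$675.38

Answer: 2725.38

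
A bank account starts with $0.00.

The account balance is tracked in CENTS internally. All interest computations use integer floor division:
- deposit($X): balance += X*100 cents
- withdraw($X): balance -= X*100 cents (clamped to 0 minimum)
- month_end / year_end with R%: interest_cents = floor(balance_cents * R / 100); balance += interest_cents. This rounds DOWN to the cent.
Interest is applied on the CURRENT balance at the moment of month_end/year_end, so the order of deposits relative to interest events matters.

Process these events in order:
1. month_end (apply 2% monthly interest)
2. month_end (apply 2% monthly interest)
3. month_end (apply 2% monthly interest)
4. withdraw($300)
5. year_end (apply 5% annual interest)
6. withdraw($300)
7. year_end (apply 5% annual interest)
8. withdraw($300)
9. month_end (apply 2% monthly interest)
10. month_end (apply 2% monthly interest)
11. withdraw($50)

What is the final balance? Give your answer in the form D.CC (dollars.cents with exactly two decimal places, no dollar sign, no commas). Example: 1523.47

After 1 (month_end (apply 2% monthly interest)): balance=$0.00 total_interest=$0.00
After 2 (month_end (apply 2% monthly interest)): balance=$0.00 total_interest=$0.00
After 3 (month_end (apply 2% monthly interest)): balance=$0.00 total_interest=$0.00
After 4 (withdraw($300)): balance=$0.00 total_interest=$0.00
After 5 (year_end (apply 5% annual interest)): balance=$0.00 total_interest=$0.00
After 6 (withdraw($300)): balance=$0.00 total_interest=$0.00
After 7 (year_end (apply 5% annual interest)): balance=$0.00 total_interest=$0.00
After 8 (withdraw($300)): balance=$0.00 total_interest=$0.00
After 9 (month_end (apply 2% monthly interest)): balance=$0.00 total_interest=$0.00
After 10 (month_end (apply 2% monthly interest)): balance=$0.00 total_interest=$0.00
After 11 (withdraw($50)): balance=$0.00 total_interest=$0.00

Answer: 0.00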